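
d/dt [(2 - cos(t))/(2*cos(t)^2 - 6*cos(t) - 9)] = (8*cos(t) - cos(2*t) - 22)*sin(t)/(6*cos(t) - cos(2*t) + 8)^2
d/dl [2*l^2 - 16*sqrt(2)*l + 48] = 4*l - 16*sqrt(2)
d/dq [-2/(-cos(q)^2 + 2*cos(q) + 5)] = 4*(cos(q) - 1)*sin(q)/(sin(q)^2 + 2*cos(q) + 4)^2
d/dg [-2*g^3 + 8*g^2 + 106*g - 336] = -6*g^2 + 16*g + 106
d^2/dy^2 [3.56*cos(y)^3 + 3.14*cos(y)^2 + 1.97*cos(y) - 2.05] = -32.04*cos(y)^3 - 12.56*cos(y)^2 + 19.39*cos(y) + 6.28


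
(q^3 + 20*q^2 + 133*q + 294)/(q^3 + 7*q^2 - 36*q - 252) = (q + 7)/(q - 6)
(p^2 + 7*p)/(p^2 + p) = (p + 7)/(p + 1)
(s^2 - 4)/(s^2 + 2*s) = (s - 2)/s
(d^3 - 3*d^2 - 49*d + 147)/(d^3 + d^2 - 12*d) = (d^2 - 49)/(d*(d + 4))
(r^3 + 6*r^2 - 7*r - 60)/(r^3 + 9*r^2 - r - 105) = (r + 4)/(r + 7)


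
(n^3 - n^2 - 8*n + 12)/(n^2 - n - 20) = (-n^3 + n^2 + 8*n - 12)/(-n^2 + n + 20)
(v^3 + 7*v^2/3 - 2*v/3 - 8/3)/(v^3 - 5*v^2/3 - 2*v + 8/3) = (v + 2)/(v - 2)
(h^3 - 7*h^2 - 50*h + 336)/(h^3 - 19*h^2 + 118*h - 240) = (h + 7)/(h - 5)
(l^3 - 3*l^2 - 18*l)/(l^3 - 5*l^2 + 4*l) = (l^2 - 3*l - 18)/(l^2 - 5*l + 4)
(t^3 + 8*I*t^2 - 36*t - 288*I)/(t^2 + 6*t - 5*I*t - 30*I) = (t^2 + t*(-6 + 8*I) - 48*I)/(t - 5*I)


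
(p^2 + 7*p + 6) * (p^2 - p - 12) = p^4 + 6*p^3 - 13*p^2 - 90*p - 72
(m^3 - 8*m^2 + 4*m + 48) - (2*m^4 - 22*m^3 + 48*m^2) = -2*m^4 + 23*m^3 - 56*m^2 + 4*m + 48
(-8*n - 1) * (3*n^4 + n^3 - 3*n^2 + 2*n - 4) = -24*n^5 - 11*n^4 + 23*n^3 - 13*n^2 + 30*n + 4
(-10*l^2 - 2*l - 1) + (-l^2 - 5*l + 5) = -11*l^2 - 7*l + 4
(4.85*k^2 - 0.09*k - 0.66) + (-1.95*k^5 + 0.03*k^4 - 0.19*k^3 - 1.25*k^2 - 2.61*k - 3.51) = -1.95*k^5 + 0.03*k^4 - 0.19*k^3 + 3.6*k^2 - 2.7*k - 4.17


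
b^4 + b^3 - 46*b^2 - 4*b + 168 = (b - 6)*(b - 2)*(b + 2)*(b + 7)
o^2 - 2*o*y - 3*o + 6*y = (o - 3)*(o - 2*y)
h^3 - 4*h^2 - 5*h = h*(h - 5)*(h + 1)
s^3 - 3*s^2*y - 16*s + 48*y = (s - 4)*(s + 4)*(s - 3*y)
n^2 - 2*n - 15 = (n - 5)*(n + 3)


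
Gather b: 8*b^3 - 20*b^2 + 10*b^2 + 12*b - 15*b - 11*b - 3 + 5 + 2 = 8*b^3 - 10*b^2 - 14*b + 4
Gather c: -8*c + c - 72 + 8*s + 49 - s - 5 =-7*c + 7*s - 28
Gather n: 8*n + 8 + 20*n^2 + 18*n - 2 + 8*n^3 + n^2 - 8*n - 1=8*n^3 + 21*n^2 + 18*n + 5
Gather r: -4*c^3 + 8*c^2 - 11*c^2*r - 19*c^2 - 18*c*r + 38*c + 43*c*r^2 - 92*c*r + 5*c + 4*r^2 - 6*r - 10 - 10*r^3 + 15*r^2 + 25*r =-4*c^3 - 11*c^2 + 43*c - 10*r^3 + r^2*(43*c + 19) + r*(-11*c^2 - 110*c + 19) - 10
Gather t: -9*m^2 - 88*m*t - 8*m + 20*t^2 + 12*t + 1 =-9*m^2 - 8*m + 20*t^2 + t*(12 - 88*m) + 1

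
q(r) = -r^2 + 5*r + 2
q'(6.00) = -7.00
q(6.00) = -4.00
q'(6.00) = -7.00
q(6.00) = -4.00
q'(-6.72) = 18.44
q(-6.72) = -76.76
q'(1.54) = 1.92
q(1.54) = 7.33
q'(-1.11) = 7.22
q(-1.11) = -4.78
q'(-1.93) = 8.86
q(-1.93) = -11.37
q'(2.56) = -0.12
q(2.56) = 8.25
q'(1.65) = 1.70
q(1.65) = 7.53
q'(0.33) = 4.34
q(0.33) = 3.54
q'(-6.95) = 18.90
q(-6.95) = -81.05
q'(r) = 5 - 2*r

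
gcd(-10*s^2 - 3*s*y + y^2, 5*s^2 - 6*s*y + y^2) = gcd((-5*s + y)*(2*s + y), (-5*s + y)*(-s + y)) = -5*s + y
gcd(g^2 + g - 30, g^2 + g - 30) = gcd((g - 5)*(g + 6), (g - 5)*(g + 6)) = g^2 + g - 30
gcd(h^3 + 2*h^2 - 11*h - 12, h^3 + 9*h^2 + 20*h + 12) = h + 1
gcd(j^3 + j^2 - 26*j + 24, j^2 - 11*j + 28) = j - 4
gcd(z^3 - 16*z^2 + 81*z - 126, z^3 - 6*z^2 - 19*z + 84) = z^2 - 10*z + 21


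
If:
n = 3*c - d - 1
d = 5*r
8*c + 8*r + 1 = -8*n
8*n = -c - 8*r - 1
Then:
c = 0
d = -35/32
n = 3/32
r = -7/32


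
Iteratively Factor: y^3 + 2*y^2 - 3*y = (y + 3)*(y^2 - y) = (y - 1)*(y + 3)*(y)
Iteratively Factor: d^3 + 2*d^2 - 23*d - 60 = (d + 4)*(d^2 - 2*d - 15) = (d + 3)*(d + 4)*(d - 5)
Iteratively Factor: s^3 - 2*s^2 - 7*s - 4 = (s + 1)*(s^2 - 3*s - 4) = (s - 4)*(s + 1)*(s + 1)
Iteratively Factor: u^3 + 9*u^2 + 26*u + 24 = (u + 4)*(u^2 + 5*u + 6) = (u + 3)*(u + 4)*(u + 2)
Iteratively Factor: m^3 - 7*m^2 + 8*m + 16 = (m + 1)*(m^2 - 8*m + 16) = (m - 4)*(m + 1)*(m - 4)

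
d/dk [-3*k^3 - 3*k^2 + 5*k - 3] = -9*k^2 - 6*k + 5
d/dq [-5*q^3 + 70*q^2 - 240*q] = -15*q^2 + 140*q - 240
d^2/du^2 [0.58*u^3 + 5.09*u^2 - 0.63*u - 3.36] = 3.48*u + 10.18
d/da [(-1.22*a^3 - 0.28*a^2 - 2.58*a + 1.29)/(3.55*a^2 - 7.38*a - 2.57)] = (-4.331*a^4 + 18.0072*a^3 + 20.6316*a^2 - 7.7198*a + 16.1508)/(12.6025*a^4 - 52.398*a^3 + 36.2174*a^2 + 37.9332*a + 6.6049)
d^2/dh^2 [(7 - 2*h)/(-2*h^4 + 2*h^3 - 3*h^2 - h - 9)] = 2*((2*h - 7)*(8*h^3 - 6*h^2 + 6*h + 1)^2 + (-16*h^3 + 12*h^2 - 12*h - 3*(2*h - 7)*(4*h^2 - 2*h + 1) - 2)*(2*h^4 - 2*h^3 + 3*h^2 + h + 9))/(2*h^4 - 2*h^3 + 3*h^2 + h + 9)^3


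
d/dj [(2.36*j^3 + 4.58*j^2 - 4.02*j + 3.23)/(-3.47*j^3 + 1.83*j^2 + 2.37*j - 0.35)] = (-3.5527136788005e-15*j^5 + 20.2114*j^4 - 16.7124*j^3 + 49.3575*j^2 - 15.0278*j - 6.2481)/(12.0409*j^6 - 12.7002*j^5 - 13.0989*j^4 + 11.1032*j^3 + 4.3359*j^2 - 1.659*j + 0.1225)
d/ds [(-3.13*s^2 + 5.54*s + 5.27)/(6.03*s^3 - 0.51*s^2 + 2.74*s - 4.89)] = (18.8739*s^4 - 66.8124*s^3 - 101.0851*s^2 + 35.9868*s - 41.5304)/(36.3609*s^6 - 6.1506*s^5 + 33.3045*s^4 - 61.7682*s^3 + 12.4954*s^2 - 26.7972*s + 23.9121)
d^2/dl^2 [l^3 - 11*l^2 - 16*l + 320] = 6*l - 22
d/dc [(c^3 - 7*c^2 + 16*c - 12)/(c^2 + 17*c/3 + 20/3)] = 3*(3*c^4 + 34*c^3 - 107*c^2 - 208*c + 524)/(9*c^4 + 102*c^3 + 409*c^2 + 680*c + 400)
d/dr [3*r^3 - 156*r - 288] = 9*r^2 - 156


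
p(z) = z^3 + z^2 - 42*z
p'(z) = 3*z^2 + 2*z - 42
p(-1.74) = 70.84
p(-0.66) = 27.87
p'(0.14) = -41.66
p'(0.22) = -41.41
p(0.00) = 0.00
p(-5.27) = 102.75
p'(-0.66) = -42.01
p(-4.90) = 112.16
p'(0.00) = -42.00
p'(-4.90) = 20.23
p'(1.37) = -33.63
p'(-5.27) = 30.78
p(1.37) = -53.09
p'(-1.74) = -36.40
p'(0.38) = -40.81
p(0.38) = -15.76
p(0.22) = -9.18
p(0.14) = -5.86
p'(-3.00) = -21.00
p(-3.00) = 108.00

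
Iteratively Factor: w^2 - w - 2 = (w - 2)*(w + 1)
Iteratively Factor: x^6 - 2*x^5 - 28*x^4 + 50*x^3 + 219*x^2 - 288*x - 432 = (x - 3)*(x^5 + x^4 - 25*x^3 - 25*x^2 + 144*x + 144) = (x - 3)*(x + 1)*(x^4 - 25*x^2 + 144) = (x - 3)^2*(x + 1)*(x^3 + 3*x^2 - 16*x - 48) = (x - 3)^2*(x + 1)*(x + 3)*(x^2 - 16) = (x - 3)^2*(x + 1)*(x + 3)*(x + 4)*(x - 4)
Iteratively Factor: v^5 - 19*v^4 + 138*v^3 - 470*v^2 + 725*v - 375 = (v - 5)*(v^4 - 14*v^3 + 68*v^2 - 130*v + 75) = (v - 5)^2*(v^3 - 9*v^2 + 23*v - 15) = (v - 5)^2*(v - 1)*(v^2 - 8*v + 15) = (v - 5)^3*(v - 1)*(v - 3)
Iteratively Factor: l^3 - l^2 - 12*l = (l - 4)*(l^2 + 3*l) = l*(l - 4)*(l + 3)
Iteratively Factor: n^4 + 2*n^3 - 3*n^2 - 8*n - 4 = (n + 1)*(n^3 + n^2 - 4*n - 4) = (n + 1)*(n + 2)*(n^2 - n - 2) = (n + 1)^2*(n + 2)*(n - 2)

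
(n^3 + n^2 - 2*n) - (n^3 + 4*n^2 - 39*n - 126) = -3*n^2 + 37*n + 126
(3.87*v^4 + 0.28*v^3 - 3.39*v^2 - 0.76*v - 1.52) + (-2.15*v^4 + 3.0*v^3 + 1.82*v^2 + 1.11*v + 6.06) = 1.72*v^4 + 3.28*v^3 - 1.57*v^2 + 0.35*v + 4.54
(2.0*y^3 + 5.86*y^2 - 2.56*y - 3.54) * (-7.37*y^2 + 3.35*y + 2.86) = -14.74*y^5 - 36.4882*y^4 + 44.2182*y^3 + 34.2734*y^2 - 19.1806*y - 10.1244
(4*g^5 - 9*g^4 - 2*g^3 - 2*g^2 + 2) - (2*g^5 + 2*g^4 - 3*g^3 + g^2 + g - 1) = 2*g^5 - 11*g^4 + g^3 - 3*g^2 - g + 3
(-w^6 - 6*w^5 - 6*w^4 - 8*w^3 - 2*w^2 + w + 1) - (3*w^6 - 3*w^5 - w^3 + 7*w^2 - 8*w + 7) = -4*w^6 - 3*w^5 - 6*w^4 - 7*w^3 - 9*w^2 + 9*w - 6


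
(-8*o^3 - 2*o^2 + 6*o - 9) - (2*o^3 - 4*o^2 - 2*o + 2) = -10*o^3 + 2*o^2 + 8*o - 11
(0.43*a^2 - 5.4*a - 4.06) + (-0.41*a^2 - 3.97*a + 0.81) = 0.02*a^2 - 9.37*a - 3.25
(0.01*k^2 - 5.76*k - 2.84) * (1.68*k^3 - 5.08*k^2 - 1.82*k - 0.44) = 0.0168*k^5 - 9.7276*k^4 + 24.4714*k^3 + 24.906*k^2 + 7.7032*k + 1.2496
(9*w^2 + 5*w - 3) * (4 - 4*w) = -36*w^3 + 16*w^2 + 32*w - 12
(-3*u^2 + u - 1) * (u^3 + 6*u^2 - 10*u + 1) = -3*u^5 - 17*u^4 + 35*u^3 - 19*u^2 + 11*u - 1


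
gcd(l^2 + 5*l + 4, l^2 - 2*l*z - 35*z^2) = 1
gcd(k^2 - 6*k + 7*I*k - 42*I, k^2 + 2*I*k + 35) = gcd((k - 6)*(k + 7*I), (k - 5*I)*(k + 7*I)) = k + 7*I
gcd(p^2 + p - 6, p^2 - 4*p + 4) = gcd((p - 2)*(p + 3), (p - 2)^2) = p - 2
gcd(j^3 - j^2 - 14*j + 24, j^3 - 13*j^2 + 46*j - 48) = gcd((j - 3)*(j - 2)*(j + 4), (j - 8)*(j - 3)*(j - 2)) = j^2 - 5*j + 6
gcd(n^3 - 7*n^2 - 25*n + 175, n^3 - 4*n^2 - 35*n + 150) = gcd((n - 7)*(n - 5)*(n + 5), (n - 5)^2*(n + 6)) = n - 5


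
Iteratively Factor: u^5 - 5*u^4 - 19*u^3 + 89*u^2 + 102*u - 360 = (u + 3)*(u^4 - 8*u^3 + 5*u^2 + 74*u - 120) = (u + 3)^2*(u^3 - 11*u^2 + 38*u - 40) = (u - 4)*(u + 3)^2*(u^2 - 7*u + 10) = (u - 5)*(u - 4)*(u + 3)^2*(u - 2)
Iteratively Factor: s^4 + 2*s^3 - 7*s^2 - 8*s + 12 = (s + 2)*(s^3 - 7*s + 6) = (s + 2)*(s + 3)*(s^2 - 3*s + 2) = (s - 1)*(s + 2)*(s + 3)*(s - 2)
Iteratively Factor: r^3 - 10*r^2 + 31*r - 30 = (r - 2)*(r^2 - 8*r + 15) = (r - 3)*(r - 2)*(r - 5)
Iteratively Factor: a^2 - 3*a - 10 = (a + 2)*(a - 5)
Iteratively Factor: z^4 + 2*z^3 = (z + 2)*(z^3) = z*(z + 2)*(z^2) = z^2*(z + 2)*(z)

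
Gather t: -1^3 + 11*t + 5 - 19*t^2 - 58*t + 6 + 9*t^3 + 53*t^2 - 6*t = 9*t^3 + 34*t^2 - 53*t + 10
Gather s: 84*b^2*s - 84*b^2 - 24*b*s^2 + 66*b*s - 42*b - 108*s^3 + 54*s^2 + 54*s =-84*b^2 - 42*b - 108*s^3 + s^2*(54 - 24*b) + s*(84*b^2 + 66*b + 54)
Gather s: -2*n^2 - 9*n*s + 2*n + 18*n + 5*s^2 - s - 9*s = -2*n^2 + 20*n + 5*s^2 + s*(-9*n - 10)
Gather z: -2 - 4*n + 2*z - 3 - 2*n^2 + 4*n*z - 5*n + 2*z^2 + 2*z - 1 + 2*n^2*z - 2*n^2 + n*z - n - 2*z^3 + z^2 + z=-4*n^2 - 10*n - 2*z^3 + 3*z^2 + z*(2*n^2 + 5*n + 5) - 6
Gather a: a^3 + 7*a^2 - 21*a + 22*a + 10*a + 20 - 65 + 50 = a^3 + 7*a^2 + 11*a + 5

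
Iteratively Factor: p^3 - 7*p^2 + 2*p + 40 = (p - 5)*(p^2 - 2*p - 8) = (p - 5)*(p - 4)*(p + 2)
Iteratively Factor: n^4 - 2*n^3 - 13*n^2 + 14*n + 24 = (n + 3)*(n^3 - 5*n^2 + 2*n + 8) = (n - 4)*(n + 3)*(n^2 - n - 2) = (n - 4)*(n - 2)*(n + 3)*(n + 1)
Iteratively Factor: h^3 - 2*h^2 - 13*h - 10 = (h + 1)*(h^2 - 3*h - 10) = (h - 5)*(h + 1)*(h + 2)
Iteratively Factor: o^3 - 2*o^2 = (o - 2)*(o^2) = o*(o - 2)*(o)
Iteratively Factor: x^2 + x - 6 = (x - 2)*(x + 3)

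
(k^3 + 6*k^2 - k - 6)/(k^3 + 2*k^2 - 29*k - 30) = (k - 1)/(k - 5)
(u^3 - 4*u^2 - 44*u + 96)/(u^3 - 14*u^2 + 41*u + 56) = (u^2 + 4*u - 12)/(u^2 - 6*u - 7)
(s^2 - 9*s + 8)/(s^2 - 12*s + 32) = (s - 1)/(s - 4)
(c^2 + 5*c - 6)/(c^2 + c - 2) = (c + 6)/(c + 2)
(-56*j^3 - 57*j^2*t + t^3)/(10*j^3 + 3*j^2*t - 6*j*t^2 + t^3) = (-56*j^2 - j*t + t^2)/(10*j^2 - 7*j*t + t^2)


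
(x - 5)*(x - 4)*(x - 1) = x^3 - 10*x^2 + 29*x - 20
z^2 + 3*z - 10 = (z - 2)*(z + 5)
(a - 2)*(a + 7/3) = a^2 + a/3 - 14/3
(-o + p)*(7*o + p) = -7*o^2 + 6*o*p + p^2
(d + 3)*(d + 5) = d^2 + 8*d + 15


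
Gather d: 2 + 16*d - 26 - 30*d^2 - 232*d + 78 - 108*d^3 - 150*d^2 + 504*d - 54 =-108*d^3 - 180*d^2 + 288*d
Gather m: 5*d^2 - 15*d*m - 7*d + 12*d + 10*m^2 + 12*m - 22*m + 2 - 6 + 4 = 5*d^2 + 5*d + 10*m^2 + m*(-15*d - 10)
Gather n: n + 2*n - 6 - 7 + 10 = 3*n - 3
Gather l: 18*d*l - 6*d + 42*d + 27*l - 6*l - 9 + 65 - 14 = 36*d + l*(18*d + 21) + 42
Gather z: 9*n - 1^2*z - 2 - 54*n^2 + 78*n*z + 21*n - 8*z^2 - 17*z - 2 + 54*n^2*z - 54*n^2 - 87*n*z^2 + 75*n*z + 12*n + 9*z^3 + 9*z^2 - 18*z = -108*n^2 + 42*n + 9*z^3 + z^2*(1 - 87*n) + z*(54*n^2 + 153*n - 36) - 4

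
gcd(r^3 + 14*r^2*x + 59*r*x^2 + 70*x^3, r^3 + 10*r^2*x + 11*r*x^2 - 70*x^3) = r^2 + 12*r*x + 35*x^2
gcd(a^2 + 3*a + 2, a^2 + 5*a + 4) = a + 1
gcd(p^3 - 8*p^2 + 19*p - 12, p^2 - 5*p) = 1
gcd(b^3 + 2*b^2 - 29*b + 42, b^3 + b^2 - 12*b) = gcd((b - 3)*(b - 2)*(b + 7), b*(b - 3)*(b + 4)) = b - 3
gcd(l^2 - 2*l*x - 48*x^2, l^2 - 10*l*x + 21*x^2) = 1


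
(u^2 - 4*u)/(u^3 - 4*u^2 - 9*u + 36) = u/(u^2 - 9)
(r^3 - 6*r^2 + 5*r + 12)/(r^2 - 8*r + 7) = (r^3 - 6*r^2 + 5*r + 12)/(r^2 - 8*r + 7)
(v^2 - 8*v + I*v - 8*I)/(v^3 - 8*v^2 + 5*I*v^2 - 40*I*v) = (v + I)/(v*(v + 5*I))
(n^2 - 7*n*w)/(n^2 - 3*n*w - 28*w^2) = n/(n + 4*w)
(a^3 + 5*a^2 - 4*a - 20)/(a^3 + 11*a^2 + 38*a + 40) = (a - 2)/(a + 4)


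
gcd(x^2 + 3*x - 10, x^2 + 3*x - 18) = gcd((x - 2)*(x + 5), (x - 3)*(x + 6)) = 1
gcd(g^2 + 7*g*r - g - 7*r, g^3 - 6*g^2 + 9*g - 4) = g - 1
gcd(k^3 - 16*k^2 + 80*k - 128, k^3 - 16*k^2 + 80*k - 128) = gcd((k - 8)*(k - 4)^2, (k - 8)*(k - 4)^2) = k^3 - 16*k^2 + 80*k - 128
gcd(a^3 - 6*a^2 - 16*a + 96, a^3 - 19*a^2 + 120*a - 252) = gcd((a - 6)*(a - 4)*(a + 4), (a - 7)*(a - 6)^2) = a - 6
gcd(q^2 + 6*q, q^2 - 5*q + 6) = 1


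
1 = 1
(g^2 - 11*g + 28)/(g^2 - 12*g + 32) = (g - 7)/(g - 8)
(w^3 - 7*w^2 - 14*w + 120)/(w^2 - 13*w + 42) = (w^2 - w - 20)/(w - 7)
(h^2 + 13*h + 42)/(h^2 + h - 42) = (h + 6)/(h - 6)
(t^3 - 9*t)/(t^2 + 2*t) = (t^2 - 9)/(t + 2)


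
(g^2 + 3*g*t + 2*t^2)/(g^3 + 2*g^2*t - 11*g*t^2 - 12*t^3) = (-g - 2*t)/(-g^2 - g*t + 12*t^2)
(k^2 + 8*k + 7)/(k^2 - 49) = (k + 1)/(k - 7)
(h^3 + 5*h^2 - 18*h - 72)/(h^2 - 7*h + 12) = (h^2 + 9*h + 18)/(h - 3)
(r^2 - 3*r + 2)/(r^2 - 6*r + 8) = (r - 1)/(r - 4)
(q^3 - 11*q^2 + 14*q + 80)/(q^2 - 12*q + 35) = (q^2 - 6*q - 16)/(q - 7)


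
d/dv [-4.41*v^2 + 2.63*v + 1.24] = 2.63 - 8.82*v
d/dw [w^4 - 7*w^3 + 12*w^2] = w*(4*w^2 - 21*w + 24)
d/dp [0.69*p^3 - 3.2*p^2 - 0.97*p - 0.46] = 2.07*p^2 - 6.4*p - 0.97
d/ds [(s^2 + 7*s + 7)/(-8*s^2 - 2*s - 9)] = (54*s^2 + 94*s - 49)/(64*s^4 + 32*s^3 + 148*s^2 + 36*s + 81)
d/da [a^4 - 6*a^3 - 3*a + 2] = 4*a^3 - 18*a^2 - 3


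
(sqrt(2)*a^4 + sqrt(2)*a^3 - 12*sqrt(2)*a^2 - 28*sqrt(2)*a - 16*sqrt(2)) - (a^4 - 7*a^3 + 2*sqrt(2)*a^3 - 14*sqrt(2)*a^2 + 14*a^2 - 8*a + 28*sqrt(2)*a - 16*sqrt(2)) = -a^4 + sqrt(2)*a^4 - sqrt(2)*a^3 + 7*a^3 - 14*a^2 + 2*sqrt(2)*a^2 - 56*sqrt(2)*a + 8*a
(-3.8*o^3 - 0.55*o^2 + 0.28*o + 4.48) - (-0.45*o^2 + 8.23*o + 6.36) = -3.8*o^3 - 0.1*o^2 - 7.95*o - 1.88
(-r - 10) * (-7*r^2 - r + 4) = 7*r^3 + 71*r^2 + 6*r - 40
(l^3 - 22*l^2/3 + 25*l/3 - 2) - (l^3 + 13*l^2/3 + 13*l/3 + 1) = -35*l^2/3 + 4*l - 3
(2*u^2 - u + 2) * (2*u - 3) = 4*u^3 - 8*u^2 + 7*u - 6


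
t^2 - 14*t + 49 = (t - 7)^2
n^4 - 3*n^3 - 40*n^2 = n^2*(n - 8)*(n + 5)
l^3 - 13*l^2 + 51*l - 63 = (l - 7)*(l - 3)^2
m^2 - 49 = (m - 7)*(m + 7)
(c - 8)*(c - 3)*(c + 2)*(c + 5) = c^4 - 4*c^3 - 43*c^2 + 58*c + 240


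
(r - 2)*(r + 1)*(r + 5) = r^3 + 4*r^2 - 7*r - 10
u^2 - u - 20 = (u - 5)*(u + 4)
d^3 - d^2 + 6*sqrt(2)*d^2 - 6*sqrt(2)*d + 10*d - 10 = (d - 1)*(d + sqrt(2))*(d + 5*sqrt(2))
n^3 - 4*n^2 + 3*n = n*(n - 3)*(n - 1)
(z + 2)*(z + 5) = z^2 + 7*z + 10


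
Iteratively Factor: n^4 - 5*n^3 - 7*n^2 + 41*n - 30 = (n - 1)*(n^3 - 4*n^2 - 11*n + 30) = (n - 5)*(n - 1)*(n^2 + n - 6) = (n - 5)*(n - 1)*(n + 3)*(n - 2)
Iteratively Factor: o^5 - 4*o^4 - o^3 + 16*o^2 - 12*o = (o - 2)*(o^4 - 2*o^3 - 5*o^2 + 6*o) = (o - 2)*(o + 2)*(o^3 - 4*o^2 + 3*o) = (o - 2)*(o - 1)*(o + 2)*(o^2 - 3*o) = (o - 3)*(o - 2)*(o - 1)*(o + 2)*(o)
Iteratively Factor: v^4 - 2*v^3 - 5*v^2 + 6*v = (v - 3)*(v^3 + v^2 - 2*v) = v*(v - 3)*(v^2 + v - 2) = v*(v - 3)*(v - 1)*(v + 2)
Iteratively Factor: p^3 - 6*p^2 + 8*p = (p - 2)*(p^2 - 4*p) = p*(p - 2)*(p - 4)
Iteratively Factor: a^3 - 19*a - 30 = (a - 5)*(a^2 + 5*a + 6) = (a - 5)*(a + 3)*(a + 2)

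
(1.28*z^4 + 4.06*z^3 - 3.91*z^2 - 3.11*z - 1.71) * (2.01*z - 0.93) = 2.5728*z^5 + 6.9702*z^4 - 11.6349*z^3 - 2.6148*z^2 - 0.5448*z + 1.5903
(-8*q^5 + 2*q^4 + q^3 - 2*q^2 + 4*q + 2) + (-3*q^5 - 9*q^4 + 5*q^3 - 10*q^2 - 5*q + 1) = -11*q^5 - 7*q^4 + 6*q^3 - 12*q^2 - q + 3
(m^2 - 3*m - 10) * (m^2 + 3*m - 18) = m^4 - 37*m^2 + 24*m + 180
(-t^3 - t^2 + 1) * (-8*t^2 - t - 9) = 8*t^5 + 9*t^4 + 10*t^3 + t^2 - t - 9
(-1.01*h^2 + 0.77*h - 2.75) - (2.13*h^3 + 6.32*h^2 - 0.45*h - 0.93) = -2.13*h^3 - 7.33*h^2 + 1.22*h - 1.82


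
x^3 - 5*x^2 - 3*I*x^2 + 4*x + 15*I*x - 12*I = (x - 4)*(x - 1)*(x - 3*I)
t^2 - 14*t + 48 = (t - 8)*(t - 6)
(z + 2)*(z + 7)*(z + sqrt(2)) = z^3 + sqrt(2)*z^2 + 9*z^2 + 9*sqrt(2)*z + 14*z + 14*sqrt(2)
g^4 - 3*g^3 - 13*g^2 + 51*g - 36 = (g - 3)^2*(g - 1)*(g + 4)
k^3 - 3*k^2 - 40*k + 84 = (k - 7)*(k - 2)*(k + 6)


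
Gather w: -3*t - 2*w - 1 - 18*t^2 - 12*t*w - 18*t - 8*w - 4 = -18*t^2 - 21*t + w*(-12*t - 10) - 5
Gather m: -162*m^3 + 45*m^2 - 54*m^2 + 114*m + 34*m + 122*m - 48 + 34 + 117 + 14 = -162*m^3 - 9*m^2 + 270*m + 117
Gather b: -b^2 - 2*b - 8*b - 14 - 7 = -b^2 - 10*b - 21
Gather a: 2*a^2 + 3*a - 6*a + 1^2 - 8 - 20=2*a^2 - 3*a - 27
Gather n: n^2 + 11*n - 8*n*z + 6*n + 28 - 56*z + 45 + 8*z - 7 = n^2 + n*(17 - 8*z) - 48*z + 66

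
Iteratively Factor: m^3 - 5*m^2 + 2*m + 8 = (m - 2)*(m^2 - 3*m - 4) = (m - 2)*(m + 1)*(m - 4)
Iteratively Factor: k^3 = (k)*(k^2) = k^2*(k)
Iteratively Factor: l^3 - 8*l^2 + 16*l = (l - 4)*(l^2 - 4*l) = l*(l - 4)*(l - 4)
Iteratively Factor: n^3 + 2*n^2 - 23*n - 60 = (n + 4)*(n^2 - 2*n - 15) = (n - 5)*(n + 4)*(n + 3)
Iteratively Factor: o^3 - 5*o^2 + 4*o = (o - 4)*(o^2 - o) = o*(o - 4)*(o - 1)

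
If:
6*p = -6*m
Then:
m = -p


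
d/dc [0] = 0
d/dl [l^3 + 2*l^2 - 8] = l*(3*l + 4)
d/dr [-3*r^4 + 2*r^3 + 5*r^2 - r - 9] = -12*r^3 + 6*r^2 + 10*r - 1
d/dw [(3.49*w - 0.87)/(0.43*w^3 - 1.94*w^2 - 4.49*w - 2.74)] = (-3.0014*w^3 + 7.8929*w^2 - 3.3756*w - 13.4689)/(0.1849*w^6 - 1.6684*w^5 - 0.0978000000000003*w^4 + 15.0648*w^3 + 30.7913*w^2 + 24.6052*w + 7.5076)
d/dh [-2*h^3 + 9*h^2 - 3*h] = -6*h^2 + 18*h - 3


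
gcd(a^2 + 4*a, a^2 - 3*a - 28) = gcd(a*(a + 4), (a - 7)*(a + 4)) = a + 4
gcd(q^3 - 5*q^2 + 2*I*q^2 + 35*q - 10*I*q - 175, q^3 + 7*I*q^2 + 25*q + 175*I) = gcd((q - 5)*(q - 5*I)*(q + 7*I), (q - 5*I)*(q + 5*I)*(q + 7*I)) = q^2 + 2*I*q + 35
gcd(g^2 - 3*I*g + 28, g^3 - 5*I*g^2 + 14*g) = g - 7*I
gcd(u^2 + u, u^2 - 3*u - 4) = u + 1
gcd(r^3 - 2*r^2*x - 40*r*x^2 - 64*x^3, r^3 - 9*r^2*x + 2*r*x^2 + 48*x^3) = -r^2 + 6*r*x + 16*x^2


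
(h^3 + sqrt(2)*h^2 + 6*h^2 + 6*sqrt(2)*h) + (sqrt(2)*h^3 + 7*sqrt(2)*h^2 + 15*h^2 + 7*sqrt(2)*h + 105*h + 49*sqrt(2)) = h^3 + sqrt(2)*h^3 + 8*sqrt(2)*h^2 + 21*h^2 + 13*sqrt(2)*h + 105*h + 49*sqrt(2)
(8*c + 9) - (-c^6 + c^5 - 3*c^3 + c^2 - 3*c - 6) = c^6 - c^5 + 3*c^3 - c^2 + 11*c + 15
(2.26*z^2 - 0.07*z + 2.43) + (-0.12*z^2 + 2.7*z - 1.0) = 2.14*z^2 + 2.63*z + 1.43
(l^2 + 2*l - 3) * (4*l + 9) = 4*l^3 + 17*l^2 + 6*l - 27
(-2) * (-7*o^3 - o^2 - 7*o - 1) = 14*o^3 + 2*o^2 + 14*o + 2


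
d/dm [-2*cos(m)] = 2*sin(m)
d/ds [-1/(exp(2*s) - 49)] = 2*exp(2*s)/(exp(2*s) - 49)^2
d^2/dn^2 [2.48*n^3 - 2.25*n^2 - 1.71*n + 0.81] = 14.88*n - 4.5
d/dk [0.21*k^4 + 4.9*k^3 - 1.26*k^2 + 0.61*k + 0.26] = 0.84*k^3 + 14.7*k^2 - 2.52*k + 0.61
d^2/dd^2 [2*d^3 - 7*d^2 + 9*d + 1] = 12*d - 14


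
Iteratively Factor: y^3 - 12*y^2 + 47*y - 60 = (y - 4)*(y^2 - 8*y + 15) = (y - 4)*(y - 3)*(y - 5)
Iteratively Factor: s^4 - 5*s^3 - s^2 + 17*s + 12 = (s - 3)*(s^3 - 2*s^2 - 7*s - 4) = (s - 3)*(s + 1)*(s^2 - 3*s - 4) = (s - 3)*(s + 1)^2*(s - 4)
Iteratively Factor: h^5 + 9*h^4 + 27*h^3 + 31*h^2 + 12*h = (h + 3)*(h^4 + 6*h^3 + 9*h^2 + 4*h) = (h + 1)*(h + 3)*(h^3 + 5*h^2 + 4*h) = (h + 1)^2*(h + 3)*(h^2 + 4*h) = (h + 1)^2*(h + 3)*(h + 4)*(h)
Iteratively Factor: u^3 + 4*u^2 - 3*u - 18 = (u + 3)*(u^2 + u - 6) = (u + 3)^2*(u - 2)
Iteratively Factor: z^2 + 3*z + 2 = (z + 2)*(z + 1)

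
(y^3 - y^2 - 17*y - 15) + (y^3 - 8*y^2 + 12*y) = 2*y^3 - 9*y^2 - 5*y - 15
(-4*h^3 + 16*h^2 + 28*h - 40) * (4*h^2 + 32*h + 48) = -16*h^5 - 64*h^4 + 432*h^3 + 1504*h^2 + 64*h - 1920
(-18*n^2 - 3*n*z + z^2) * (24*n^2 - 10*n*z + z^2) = -432*n^4 + 108*n^3*z + 36*n^2*z^2 - 13*n*z^3 + z^4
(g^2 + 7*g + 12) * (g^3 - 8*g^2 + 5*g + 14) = g^5 - g^4 - 39*g^3 - 47*g^2 + 158*g + 168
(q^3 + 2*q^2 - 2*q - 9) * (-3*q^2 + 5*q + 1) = -3*q^5 - q^4 + 17*q^3 + 19*q^2 - 47*q - 9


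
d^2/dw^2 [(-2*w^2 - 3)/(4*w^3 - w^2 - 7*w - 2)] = 2*(-32*w^6 - 456*w^4 - 2*w^3 + 255*w^2 - 135*w - 149)/(64*w^9 - 48*w^8 - 324*w^7 + 71*w^6 + 615*w^5 + 183*w^4 - 379*w^3 - 306*w^2 - 84*w - 8)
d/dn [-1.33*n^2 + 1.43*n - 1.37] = 1.43 - 2.66*n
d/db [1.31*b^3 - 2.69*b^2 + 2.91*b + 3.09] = 3.93*b^2 - 5.38*b + 2.91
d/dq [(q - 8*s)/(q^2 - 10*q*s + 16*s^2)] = -1/(q^2 - 4*q*s + 4*s^2)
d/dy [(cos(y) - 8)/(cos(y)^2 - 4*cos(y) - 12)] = (cos(y)^2 - 16*cos(y) + 44)*sin(y)/(sin(y)^2 + 4*cos(y) + 11)^2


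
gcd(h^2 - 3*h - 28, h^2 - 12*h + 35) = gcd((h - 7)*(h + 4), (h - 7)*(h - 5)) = h - 7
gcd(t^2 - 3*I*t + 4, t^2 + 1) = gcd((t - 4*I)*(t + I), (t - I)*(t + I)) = t + I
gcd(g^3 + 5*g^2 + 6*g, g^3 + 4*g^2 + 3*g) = g^2 + 3*g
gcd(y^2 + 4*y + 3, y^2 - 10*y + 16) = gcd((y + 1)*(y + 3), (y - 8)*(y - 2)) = 1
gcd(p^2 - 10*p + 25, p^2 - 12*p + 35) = p - 5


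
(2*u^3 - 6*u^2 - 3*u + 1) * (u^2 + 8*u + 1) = 2*u^5 + 10*u^4 - 49*u^3 - 29*u^2 + 5*u + 1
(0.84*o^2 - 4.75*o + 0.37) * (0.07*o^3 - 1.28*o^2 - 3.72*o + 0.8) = 0.0588*o^5 - 1.4077*o^4 + 2.9811*o^3 + 17.8684*o^2 - 5.1764*o + 0.296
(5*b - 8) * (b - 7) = 5*b^2 - 43*b + 56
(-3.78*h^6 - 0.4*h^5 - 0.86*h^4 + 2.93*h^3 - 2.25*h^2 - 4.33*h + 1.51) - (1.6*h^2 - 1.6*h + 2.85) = -3.78*h^6 - 0.4*h^5 - 0.86*h^4 + 2.93*h^3 - 3.85*h^2 - 2.73*h - 1.34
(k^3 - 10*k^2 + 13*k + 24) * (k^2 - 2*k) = k^5 - 12*k^4 + 33*k^3 - 2*k^2 - 48*k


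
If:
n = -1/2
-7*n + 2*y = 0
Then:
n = -1/2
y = -7/4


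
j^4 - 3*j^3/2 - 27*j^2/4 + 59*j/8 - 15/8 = (j - 3)*(j - 1/2)^2*(j + 5/2)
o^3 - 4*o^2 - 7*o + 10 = (o - 5)*(o - 1)*(o + 2)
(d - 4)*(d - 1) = d^2 - 5*d + 4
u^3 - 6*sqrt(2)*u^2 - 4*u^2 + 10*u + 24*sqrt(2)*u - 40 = (u - 4)*(u - 5*sqrt(2))*(u - sqrt(2))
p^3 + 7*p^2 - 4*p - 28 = (p - 2)*(p + 2)*(p + 7)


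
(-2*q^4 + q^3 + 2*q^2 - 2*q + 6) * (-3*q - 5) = 6*q^5 + 7*q^4 - 11*q^3 - 4*q^2 - 8*q - 30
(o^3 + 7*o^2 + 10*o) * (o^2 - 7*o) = o^5 - 39*o^3 - 70*o^2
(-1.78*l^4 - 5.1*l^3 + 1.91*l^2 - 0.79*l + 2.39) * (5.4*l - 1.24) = -9.612*l^5 - 25.3328*l^4 + 16.638*l^3 - 6.6344*l^2 + 13.8856*l - 2.9636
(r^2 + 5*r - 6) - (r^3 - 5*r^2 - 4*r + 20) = -r^3 + 6*r^2 + 9*r - 26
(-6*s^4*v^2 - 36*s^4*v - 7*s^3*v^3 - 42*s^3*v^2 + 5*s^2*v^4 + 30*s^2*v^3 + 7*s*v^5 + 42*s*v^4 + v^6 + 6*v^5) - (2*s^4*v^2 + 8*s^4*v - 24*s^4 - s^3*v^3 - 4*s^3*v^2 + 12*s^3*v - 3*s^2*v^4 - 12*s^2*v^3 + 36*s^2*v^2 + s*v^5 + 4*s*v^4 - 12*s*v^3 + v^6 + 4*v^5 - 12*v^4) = -8*s^4*v^2 - 44*s^4*v + 24*s^4 - 6*s^3*v^3 - 38*s^3*v^2 - 12*s^3*v + 8*s^2*v^4 + 42*s^2*v^3 - 36*s^2*v^2 + 6*s*v^5 + 38*s*v^4 + 12*s*v^3 + 2*v^5 + 12*v^4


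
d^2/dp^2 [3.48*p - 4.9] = 0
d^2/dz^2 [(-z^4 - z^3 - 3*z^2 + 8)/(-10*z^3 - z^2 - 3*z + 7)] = 2*(261*z^6 + 129*z^5 - 4644*z^4 + 669*z^3 - 450*z^2 - 1605*z + 19)/(1000*z^9 + 300*z^8 + 930*z^7 - 1919*z^6 - 141*z^5 - 1254*z^4 + 1371*z^3 - 42*z^2 + 441*z - 343)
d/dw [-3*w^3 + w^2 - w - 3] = -9*w^2 + 2*w - 1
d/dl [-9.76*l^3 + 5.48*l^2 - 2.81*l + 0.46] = -29.28*l^2 + 10.96*l - 2.81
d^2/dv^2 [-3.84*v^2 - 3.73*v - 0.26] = -7.68000000000000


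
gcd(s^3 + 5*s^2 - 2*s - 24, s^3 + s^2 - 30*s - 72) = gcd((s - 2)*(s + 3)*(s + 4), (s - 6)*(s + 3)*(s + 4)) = s^2 + 7*s + 12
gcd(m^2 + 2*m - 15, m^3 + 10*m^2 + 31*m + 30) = m + 5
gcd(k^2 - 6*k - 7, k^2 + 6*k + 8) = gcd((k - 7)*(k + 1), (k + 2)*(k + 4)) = 1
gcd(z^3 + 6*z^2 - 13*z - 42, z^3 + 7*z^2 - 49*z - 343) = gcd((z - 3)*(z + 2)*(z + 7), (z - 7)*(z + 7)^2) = z + 7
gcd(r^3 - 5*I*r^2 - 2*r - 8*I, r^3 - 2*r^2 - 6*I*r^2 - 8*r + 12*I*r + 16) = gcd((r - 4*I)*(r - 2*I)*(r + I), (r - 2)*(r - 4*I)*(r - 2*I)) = r^2 - 6*I*r - 8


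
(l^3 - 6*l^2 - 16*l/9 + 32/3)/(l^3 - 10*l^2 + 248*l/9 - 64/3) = (3*l + 4)/(3*l - 8)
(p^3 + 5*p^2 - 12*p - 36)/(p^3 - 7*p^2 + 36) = (p + 6)/(p - 6)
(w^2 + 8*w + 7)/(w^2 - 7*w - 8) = (w + 7)/(w - 8)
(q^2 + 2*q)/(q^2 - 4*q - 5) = q*(q + 2)/(q^2 - 4*q - 5)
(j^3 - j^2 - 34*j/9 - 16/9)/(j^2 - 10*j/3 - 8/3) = (3*j^2 - 5*j - 8)/(3*(j - 4))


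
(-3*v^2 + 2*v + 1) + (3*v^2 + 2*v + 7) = 4*v + 8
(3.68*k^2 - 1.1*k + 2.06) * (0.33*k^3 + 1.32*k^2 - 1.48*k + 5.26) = 1.2144*k^5 + 4.4946*k^4 - 6.2186*k^3 + 23.704*k^2 - 8.8348*k + 10.8356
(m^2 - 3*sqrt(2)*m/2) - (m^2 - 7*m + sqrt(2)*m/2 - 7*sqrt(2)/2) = -2*sqrt(2)*m + 7*m + 7*sqrt(2)/2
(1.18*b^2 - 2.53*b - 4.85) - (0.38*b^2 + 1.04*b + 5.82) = 0.8*b^2 - 3.57*b - 10.67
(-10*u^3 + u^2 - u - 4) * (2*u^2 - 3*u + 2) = -20*u^5 + 32*u^4 - 25*u^3 - 3*u^2 + 10*u - 8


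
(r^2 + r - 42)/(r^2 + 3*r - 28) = (r - 6)/(r - 4)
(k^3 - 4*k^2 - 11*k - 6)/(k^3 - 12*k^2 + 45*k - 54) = (k^2 + 2*k + 1)/(k^2 - 6*k + 9)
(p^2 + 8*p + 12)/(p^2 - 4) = (p + 6)/(p - 2)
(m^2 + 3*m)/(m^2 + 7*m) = (m + 3)/(m + 7)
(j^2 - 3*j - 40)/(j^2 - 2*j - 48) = (j + 5)/(j + 6)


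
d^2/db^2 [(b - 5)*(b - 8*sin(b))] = 2*(4*b - 20)*sin(b) - 16*cos(b) + 2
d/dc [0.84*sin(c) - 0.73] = 0.84*cos(c)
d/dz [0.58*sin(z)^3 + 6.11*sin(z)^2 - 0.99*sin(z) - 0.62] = (1.74*sin(z)^2 + 12.22*sin(z) - 0.99)*cos(z)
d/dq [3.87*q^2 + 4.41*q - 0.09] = 7.74*q + 4.41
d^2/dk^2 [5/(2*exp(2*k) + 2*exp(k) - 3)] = 10*(4*(2*exp(k) + 1)^2*exp(k) - (4*exp(k) + 1)*(2*exp(2*k) + 2*exp(k) - 3))*exp(k)/(2*exp(2*k) + 2*exp(k) - 3)^3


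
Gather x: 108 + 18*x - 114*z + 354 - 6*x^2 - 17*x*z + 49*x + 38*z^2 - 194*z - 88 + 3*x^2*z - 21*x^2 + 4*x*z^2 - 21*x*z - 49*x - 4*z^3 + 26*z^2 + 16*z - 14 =x^2*(3*z - 27) + x*(4*z^2 - 38*z + 18) - 4*z^3 + 64*z^2 - 292*z + 360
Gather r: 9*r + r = 10*r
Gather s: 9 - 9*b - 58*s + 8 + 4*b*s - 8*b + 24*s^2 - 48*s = -17*b + 24*s^2 + s*(4*b - 106) + 17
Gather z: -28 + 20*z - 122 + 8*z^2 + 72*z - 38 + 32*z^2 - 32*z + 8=40*z^2 + 60*z - 180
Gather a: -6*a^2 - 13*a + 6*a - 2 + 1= -6*a^2 - 7*a - 1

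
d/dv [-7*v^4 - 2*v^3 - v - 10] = -28*v^3 - 6*v^2 - 1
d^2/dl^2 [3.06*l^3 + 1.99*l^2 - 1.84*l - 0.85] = 18.36*l + 3.98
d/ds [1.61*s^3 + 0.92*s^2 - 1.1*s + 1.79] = 4.83*s^2 + 1.84*s - 1.1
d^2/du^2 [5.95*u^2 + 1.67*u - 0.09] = 11.9000000000000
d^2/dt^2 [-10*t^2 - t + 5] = -20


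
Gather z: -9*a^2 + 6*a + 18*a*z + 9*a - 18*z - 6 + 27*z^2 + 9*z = -9*a^2 + 15*a + 27*z^2 + z*(18*a - 9) - 6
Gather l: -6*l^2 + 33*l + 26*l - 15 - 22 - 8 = -6*l^2 + 59*l - 45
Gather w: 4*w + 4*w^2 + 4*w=4*w^2 + 8*w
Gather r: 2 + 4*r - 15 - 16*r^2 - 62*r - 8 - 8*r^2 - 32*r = -24*r^2 - 90*r - 21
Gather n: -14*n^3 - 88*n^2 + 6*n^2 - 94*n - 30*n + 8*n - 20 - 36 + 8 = -14*n^3 - 82*n^2 - 116*n - 48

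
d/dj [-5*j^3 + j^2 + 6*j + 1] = -15*j^2 + 2*j + 6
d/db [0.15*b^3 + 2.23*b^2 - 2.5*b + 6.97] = 0.45*b^2 + 4.46*b - 2.5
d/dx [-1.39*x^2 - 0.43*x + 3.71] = -2.78*x - 0.43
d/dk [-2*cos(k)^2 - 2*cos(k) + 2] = 2*sin(k) + 2*sin(2*k)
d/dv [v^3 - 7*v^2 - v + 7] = 3*v^2 - 14*v - 1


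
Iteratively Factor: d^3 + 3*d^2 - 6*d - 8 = (d + 1)*(d^2 + 2*d - 8) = (d + 1)*(d + 4)*(d - 2)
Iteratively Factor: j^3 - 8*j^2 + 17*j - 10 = (j - 2)*(j^2 - 6*j + 5) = (j - 2)*(j - 1)*(j - 5)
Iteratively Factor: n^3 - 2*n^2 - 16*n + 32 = (n + 4)*(n^2 - 6*n + 8) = (n - 2)*(n + 4)*(n - 4)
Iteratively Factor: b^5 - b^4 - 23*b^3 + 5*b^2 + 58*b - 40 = (b - 5)*(b^4 + 4*b^3 - 3*b^2 - 10*b + 8) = (b - 5)*(b + 2)*(b^3 + 2*b^2 - 7*b + 4) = (b - 5)*(b - 1)*(b + 2)*(b^2 + 3*b - 4) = (b - 5)*(b - 1)*(b + 2)*(b + 4)*(b - 1)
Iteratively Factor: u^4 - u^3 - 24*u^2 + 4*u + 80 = (u + 4)*(u^3 - 5*u^2 - 4*u + 20) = (u - 5)*(u + 4)*(u^2 - 4) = (u - 5)*(u + 2)*(u + 4)*(u - 2)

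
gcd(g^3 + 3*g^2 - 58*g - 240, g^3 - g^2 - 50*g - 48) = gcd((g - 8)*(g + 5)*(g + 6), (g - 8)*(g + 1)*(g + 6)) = g^2 - 2*g - 48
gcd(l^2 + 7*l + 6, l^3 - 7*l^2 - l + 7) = l + 1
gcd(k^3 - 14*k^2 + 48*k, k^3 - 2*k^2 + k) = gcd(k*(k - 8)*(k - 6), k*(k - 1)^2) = k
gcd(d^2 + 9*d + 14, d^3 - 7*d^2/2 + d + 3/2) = 1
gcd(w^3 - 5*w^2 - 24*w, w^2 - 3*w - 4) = 1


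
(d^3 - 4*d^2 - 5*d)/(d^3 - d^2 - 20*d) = (d + 1)/(d + 4)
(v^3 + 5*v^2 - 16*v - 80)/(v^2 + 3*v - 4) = (v^2 + v - 20)/(v - 1)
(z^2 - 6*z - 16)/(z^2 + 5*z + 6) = (z - 8)/(z + 3)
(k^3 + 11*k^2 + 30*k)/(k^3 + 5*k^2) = (k + 6)/k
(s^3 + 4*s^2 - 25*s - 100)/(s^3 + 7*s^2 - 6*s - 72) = (s^2 - 25)/(s^2 + 3*s - 18)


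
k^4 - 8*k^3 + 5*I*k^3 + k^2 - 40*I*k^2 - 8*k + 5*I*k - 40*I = (k - 8)*(k - I)*(k + I)*(k + 5*I)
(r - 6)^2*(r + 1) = r^3 - 11*r^2 + 24*r + 36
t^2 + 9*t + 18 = (t + 3)*(t + 6)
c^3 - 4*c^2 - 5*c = c*(c - 5)*(c + 1)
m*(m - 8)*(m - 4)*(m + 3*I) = m^4 - 12*m^3 + 3*I*m^3 + 32*m^2 - 36*I*m^2 + 96*I*m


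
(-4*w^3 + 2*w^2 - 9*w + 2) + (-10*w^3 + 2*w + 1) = -14*w^3 + 2*w^2 - 7*w + 3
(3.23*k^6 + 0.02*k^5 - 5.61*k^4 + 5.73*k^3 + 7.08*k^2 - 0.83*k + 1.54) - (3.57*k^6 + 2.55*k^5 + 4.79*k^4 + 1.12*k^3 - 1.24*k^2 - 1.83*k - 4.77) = -0.34*k^6 - 2.53*k^5 - 10.4*k^4 + 4.61*k^3 + 8.32*k^2 + 1.0*k + 6.31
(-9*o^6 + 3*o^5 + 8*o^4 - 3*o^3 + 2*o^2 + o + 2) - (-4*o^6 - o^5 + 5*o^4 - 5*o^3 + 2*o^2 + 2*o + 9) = -5*o^6 + 4*o^5 + 3*o^4 + 2*o^3 - o - 7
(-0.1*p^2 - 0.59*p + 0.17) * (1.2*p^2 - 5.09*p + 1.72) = -0.12*p^4 - 0.199*p^3 + 3.0351*p^2 - 1.8801*p + 0.2924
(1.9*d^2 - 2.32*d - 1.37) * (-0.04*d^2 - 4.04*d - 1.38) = -0.076*d^4 - 7.5832*d^3 + 6.8056*d^2 + 8.7364*d + 1.8906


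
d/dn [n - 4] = 1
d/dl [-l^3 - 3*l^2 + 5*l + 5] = -3*l^2 - 6*l + 5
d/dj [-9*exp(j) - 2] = -9*exp(j)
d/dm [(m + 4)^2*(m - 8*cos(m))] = (m + 4)*(2*m + (m + 4)*(8*sin(m) + 1) - 16*cos(m))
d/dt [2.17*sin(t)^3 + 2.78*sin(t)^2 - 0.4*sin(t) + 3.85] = (6.51*sin(t)^2 + 5.56*sin(t) - 0.4)*cos(t)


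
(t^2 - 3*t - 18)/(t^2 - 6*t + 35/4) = 4*(t^2 - 3*t - 18)/(4*t^2 - 24*t + 35)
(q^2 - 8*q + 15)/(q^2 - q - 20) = (q - 3)/(q + 4)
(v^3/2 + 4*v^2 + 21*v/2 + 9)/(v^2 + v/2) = (v^3 + 8*v^2 + 21*v + 18)/(v*(2*v + 1))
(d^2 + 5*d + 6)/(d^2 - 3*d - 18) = (d + 2)/(d - 6)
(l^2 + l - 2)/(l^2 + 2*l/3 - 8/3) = 3*(l - 1)/(3*l - 4)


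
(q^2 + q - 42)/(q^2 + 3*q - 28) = (q - 6)/(q - 4)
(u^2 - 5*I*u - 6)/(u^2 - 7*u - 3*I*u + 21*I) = (u - 2*I)/(u - 7)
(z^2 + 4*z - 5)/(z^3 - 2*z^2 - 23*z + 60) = (z - 1)/(z^2 - 7*z + 12)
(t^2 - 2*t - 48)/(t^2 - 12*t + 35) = (t^2 - 2*t - 48)/(t^2 - 12*t + 35)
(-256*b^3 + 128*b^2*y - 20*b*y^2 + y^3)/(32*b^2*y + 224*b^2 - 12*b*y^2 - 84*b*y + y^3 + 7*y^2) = (-8*b + y)/(y + 7)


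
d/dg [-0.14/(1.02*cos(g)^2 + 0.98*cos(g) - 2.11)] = -(0.2856*cos(g) + 0.1372)*sin(g)/(1.02*cos(g)^2 + 0.98*cos(g) - 2.11)^2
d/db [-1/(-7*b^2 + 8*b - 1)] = 2*(4 - 7*b)/(7*b^2 - 8*b + 1)^2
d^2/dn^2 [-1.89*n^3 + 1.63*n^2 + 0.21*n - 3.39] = 3.26 - 11.34*n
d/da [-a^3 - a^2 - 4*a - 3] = -3*a^2 - 2*a - 4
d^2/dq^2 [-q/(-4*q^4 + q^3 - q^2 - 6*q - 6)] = 2*(q*(16*q^3 - 3*q^2 + 2*q + 6)^2 + (-16*q^3 + 3*q^2 - q*(24*q^2 - 3*q + 1) - 2*q - 6)*(4*q^4 - q^3 + q^2 + 6*q + 6))/(4*q^4 - q^3 + q^2 + 6*q + 6)^3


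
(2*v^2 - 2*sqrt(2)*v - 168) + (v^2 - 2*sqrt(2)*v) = 3*v^2 - 4*sqrt(2)*v - 168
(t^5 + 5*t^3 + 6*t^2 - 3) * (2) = 2*t^5 + 10*t^3 + 12*t^2 - 6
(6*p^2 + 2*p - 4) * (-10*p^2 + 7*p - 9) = -60*p^4 + 22*p^3 - 46*p + 36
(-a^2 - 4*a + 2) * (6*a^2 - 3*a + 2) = -6*a^4 - 21*a^3 + 22*a^2 - 14*a + 4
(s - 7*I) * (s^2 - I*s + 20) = s^3 - 8*I*s^2 + 13*s - 140*I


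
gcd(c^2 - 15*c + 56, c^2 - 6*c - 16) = c - 8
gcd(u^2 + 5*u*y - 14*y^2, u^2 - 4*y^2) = -u + 2*y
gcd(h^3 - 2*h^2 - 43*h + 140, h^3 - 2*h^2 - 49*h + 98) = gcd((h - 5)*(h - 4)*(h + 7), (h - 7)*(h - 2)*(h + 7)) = h + 7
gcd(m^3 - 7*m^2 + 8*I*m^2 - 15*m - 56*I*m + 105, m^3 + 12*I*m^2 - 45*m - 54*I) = m + 3*I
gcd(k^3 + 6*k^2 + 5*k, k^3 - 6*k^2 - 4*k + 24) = 1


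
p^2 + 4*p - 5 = (p - 1)*(p + 5)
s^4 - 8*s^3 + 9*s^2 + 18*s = s*(s - 6)*(s - 3)*(s + 1)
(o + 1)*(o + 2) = o^2 + 3*o + 2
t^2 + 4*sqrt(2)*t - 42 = (t - 3*sqrt(2))*(t + 7*sqrt(2))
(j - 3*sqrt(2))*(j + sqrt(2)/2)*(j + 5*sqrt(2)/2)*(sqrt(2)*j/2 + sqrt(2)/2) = sqrt(2)*j^4/2 + sqrt(2)*j^3/2 - 31*sqrt(2)*j^2/4 - 31*sqrt(2)*j/4 - 15*j/2 - 15/2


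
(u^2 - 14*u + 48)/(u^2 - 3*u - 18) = (u - 8)/(u + 3)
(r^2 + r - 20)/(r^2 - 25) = (r - 4)/(r - 5)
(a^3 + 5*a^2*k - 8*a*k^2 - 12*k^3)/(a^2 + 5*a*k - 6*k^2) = (a^2 - a*k - 2*k^2)/(a - k)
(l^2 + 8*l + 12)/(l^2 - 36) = (l + 2)/(l - 6)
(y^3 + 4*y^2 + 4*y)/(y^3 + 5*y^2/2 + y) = 2*(y + 2)/(2*y + 1)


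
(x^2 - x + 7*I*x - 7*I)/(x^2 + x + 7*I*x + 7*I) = (x - 1)/(x + 1)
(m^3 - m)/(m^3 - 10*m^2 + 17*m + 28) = m*(m - 1)/(m^2 - 11*m + 28)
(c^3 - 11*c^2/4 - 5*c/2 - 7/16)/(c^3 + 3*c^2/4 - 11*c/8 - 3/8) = (4*c^2 - 12*c - 7)/(2*(2*c^2 + c - 3))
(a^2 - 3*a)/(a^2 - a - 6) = a/(a + 2)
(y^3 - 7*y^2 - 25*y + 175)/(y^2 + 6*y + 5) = (y^2 - 12*y + 35)/(y + 1)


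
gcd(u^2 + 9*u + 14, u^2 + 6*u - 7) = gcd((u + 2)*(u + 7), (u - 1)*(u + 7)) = u + 7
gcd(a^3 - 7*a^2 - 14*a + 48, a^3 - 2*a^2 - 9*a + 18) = a^2 + a - 6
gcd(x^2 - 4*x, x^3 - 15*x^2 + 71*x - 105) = 1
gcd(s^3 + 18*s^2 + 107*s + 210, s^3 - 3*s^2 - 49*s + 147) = s + 7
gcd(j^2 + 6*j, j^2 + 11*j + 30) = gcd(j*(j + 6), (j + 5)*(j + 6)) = j + 6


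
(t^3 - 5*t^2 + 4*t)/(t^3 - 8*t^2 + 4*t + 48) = t*(t - 1)/(t^2 - 4*t - 12)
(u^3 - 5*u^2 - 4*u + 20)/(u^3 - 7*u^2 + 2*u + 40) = (u - 2)/(u - 4)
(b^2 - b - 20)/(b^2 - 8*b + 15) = (b + 4)/(b - 3)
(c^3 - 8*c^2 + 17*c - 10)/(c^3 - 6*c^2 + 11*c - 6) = (c - 5)/(c - 3)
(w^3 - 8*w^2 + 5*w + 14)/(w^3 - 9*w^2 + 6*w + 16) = (w - 7)/(w - 8)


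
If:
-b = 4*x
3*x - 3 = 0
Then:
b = -4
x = 1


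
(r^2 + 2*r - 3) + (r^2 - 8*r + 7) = 2*r^2 - 6*r + 4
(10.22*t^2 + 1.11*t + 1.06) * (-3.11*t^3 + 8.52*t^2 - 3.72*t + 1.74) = -31.7842*t^5 + 83.6223*t^4 - 31.8578*t^3 + 22.6848*t^2 - 2.0118*t + 1.8444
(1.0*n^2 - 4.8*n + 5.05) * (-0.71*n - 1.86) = -0.71*n^3 + 1.548*n^2 + 5.3425*n - 9.393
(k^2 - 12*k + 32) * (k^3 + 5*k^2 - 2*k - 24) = k^5 - 7*k^4 - 30*k^3 + 160*k^2 + 224*k - 768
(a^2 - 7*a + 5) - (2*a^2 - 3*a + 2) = -a^2 - 4*a + 3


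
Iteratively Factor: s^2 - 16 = (s + 4)*(s - 4)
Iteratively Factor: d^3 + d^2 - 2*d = (d - 1)*(d^2 + 2*d) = d*(d - 1)*(d + 2)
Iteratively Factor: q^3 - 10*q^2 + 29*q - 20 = (q - 1)*(q^2 - 9*q + 20) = (q - 4)*(q - 1)*(q - 5)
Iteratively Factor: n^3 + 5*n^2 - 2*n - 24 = (n + 4)*(n^2 + n - 6) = (n + 3)*(n + 4)*(n - 2)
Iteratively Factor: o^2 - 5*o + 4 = (o - 4)*(o - 1)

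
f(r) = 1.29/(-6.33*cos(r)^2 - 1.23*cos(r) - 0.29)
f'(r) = 1.29*(-12.66*sin(r)*cos(r) - 1.23*sin(r))/(-6.33*cos(r)^2 - 1.23*cos(r) - 0.29)^2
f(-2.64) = -0.32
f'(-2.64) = -0.37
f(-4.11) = -0.79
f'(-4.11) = 2.39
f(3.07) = -0.24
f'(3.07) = 0.04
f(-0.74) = -0.28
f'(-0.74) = 0.43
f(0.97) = -0.43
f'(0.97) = -0.99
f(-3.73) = -0.35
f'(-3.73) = 0.50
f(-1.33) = -1.37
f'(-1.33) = 5.98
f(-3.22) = -0.24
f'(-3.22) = 0.04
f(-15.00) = -0.43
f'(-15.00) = -0.78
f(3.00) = -0.24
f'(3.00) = 0.07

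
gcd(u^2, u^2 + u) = u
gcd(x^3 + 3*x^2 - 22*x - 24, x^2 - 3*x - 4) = x^2 - 3*x - 4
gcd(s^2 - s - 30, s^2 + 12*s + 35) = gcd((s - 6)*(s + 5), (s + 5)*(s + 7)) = s + 5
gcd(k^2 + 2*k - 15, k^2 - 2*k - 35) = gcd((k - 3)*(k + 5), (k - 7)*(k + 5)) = k + 5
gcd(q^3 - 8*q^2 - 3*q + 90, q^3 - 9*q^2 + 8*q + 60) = q^2 - 11*q + 30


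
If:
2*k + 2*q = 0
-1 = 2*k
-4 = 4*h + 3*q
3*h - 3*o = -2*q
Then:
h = -11/8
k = -1/2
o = -25/24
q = 1/2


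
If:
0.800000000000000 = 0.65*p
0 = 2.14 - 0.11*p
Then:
No Solution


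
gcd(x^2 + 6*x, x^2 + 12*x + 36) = x + 6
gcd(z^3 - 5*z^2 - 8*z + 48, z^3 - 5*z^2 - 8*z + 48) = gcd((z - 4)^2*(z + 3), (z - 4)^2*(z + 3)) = z^3 - 5*z^2 - 8*z + 48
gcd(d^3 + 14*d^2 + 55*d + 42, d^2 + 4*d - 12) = d + 6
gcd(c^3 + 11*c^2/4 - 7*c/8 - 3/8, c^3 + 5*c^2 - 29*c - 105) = c + 3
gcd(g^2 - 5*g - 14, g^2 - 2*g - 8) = g + 2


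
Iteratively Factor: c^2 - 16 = (c - 4)*(c + 4)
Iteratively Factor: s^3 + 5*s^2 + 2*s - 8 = (s + 4)*(s^2 + s - 2) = (s + 2)*(s + 4)*(s - 1)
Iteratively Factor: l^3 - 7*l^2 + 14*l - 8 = (l - 4)*(l^2 - 3*l + 2) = (l - 4)*(l - 1)*(l - 2)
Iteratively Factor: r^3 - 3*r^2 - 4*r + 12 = (r - 3)*(r^2 - 4) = (r - 3)*(r + 2)*(r - 2)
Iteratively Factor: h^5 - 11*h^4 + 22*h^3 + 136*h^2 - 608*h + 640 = (h - 4)*(h^4 - 7*h^3 - 6*h^2 + 112*h - 160) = (h - 4)*(h - 2)*(h^3 - 5*h^2 - 16*h + 80) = (h - 4)*(h - 2)*(h + 4)*(h^2 - 9*h + 20) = (h - 5)*(h - 4)*(h - 2)*(h + 4)*(h - 4)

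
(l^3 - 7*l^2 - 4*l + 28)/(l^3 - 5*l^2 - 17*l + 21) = (l^2 - 4)/(l^2 + 2*l - 3)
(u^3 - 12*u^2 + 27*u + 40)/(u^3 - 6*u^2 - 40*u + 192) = (u^2 - 4*u - 5)/(u^2 + 2*u - 24)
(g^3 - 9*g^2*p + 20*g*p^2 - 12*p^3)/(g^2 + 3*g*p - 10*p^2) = (g^2 - 7*g*p + 6*p^2)/(g + 5*p)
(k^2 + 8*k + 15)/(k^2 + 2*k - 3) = (k + 5)/(k - 1)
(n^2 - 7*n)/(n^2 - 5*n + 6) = n*(n - 7)/(n^2 - 5*n + 6)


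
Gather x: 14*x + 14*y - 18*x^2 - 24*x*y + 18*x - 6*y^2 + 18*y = -18*x^2 + x*(32 - 24*y) - 6*y^2 + 32*y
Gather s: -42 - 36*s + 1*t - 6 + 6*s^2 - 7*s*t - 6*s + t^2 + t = 6*s^2 + s*(-7*t - 42) + t^2 + 2*t - 48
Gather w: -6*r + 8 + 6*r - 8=0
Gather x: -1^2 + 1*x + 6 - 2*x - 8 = -x - 3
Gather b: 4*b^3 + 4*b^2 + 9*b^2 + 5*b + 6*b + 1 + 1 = 4*b^3 + 13*b^2 + 11*b + 2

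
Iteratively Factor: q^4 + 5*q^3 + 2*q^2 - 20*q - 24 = (q - 2)*(q^3 + 7*q^2 + 16*q + 12) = (q - 2)*(q + 3)*(q^2 + 4*q + 4) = (q - 2)*(q + 2)*(q + 3)*(q + 2)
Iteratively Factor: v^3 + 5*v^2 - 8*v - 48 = (v + 4)*(v^2 + v - 12) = (v + 4)^2*(v - 3)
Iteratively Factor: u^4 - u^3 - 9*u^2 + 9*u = (u)*(u^3 - u^2 - 9*u + 9) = u*(u - 3)*(u^2 + 2*u - 3) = u*(u - 3)*(u - 1)*(u + 3)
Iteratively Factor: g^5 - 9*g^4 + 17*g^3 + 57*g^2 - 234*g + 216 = (g - 2)*(g^4 - 7*g^3 + 3*g^2 + 63*g - 108) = (g - 3)*(g - 2)*(g^3 - 4*g^2 - 9*g + 36) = (g - 3)*(g - 2)*(g + 3)*(g^2 - 7*g + 12) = (g - 4)*(g - 3)*(g - 2)*(g + 3)*(g - 3)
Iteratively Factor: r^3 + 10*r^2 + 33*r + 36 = (r + 3)*(r^2 + 7*r + 12) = (r + 3)^2*(r + 4)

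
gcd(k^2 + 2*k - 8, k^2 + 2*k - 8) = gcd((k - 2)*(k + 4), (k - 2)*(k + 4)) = k^2 + 2*k - 8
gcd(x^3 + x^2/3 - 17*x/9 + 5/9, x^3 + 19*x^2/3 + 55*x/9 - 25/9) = x^2 + 4*x/3 - 5/9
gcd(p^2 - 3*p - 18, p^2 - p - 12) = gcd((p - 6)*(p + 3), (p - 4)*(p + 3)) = p + 3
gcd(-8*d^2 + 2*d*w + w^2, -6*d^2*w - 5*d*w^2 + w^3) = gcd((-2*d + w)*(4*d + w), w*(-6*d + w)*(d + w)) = 1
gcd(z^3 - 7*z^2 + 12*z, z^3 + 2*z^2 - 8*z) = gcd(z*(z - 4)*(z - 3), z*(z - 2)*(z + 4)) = z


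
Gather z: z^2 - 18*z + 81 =z^2 - 18*z + 81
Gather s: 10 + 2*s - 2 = 2*s + 8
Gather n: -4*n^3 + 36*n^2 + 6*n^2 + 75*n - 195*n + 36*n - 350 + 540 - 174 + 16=-4*n^3 + 42*n^2 - 84*n + 32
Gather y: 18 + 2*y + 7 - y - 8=y + 17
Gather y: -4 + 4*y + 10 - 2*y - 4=2*y + 2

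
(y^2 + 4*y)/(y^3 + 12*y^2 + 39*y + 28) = y/(y^2 + 8*y + 7)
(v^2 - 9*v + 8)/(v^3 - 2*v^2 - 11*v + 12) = (v - 8)/(v^2 - v - 12)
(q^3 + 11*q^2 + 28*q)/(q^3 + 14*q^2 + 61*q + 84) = q/(q + 3)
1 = 1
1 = 1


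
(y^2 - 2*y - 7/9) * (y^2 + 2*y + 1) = y^4 - 34*y^2/9 - 32*y/9 - 7/9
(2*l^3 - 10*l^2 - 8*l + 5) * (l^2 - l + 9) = 2*l^5 - 12*l^4 + 20*l^3 - 77*l^2 - 77*l + 45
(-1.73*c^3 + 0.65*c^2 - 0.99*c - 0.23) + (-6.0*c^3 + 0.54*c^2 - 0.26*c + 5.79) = -7.73*c^3 + 1.19*c^2 - 1.25*c + 5.56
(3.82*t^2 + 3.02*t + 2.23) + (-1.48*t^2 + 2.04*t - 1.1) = 2.34*t^2 + 5.06*t + 1.13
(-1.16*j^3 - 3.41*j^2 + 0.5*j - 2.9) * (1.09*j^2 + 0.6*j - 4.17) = -1.2644*j^5 - 4.4129*j^4 + 3.3362*j^3 + 11.3587*j^2 - 3.825*j + 12.093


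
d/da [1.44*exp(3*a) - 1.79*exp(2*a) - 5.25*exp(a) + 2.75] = (4.32*exp(2*a) - 3.58*exp(a) - 5.25)*exp(a)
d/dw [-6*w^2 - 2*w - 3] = -12*w - 2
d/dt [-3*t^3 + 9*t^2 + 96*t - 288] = -9*t^2 + 18*t + 96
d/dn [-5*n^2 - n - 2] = -10*n - 1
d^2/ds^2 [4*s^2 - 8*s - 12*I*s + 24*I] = 8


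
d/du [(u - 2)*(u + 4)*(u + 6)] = 3*u^2 + 16*u + 4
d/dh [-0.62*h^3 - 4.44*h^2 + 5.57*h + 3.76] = -1.86*h^2 - 8.88*h + 5.57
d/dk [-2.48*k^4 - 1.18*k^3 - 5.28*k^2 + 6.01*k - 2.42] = -9.92*k^3 - 3.54*k^2 - 10.56*k + 6.01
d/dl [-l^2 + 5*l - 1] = 5 - 2*l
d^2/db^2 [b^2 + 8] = 2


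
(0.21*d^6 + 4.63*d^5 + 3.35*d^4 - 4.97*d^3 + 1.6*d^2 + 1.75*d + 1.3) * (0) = 0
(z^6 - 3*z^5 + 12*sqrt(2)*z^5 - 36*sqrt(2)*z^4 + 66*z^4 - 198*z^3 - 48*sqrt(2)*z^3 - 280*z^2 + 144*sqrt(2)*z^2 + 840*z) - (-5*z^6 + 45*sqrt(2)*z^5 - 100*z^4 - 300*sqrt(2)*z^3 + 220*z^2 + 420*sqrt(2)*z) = 6*z^6 - 33*sqrt(2)*z^5 - 3*z^5 - 36*sqrt(2)*z^4 + 166*z^4 - 198*z^3 + 252*sqrt(2)*z^3 - 500*z^2 + 144*sqrt(2)*z^2 - 420*sqrt(2)*z + 840*z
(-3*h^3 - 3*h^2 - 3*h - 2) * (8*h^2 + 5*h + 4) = -24*h^5 - 39*h^4 - 51*h^3 - 43*h^2 - 22*h - 8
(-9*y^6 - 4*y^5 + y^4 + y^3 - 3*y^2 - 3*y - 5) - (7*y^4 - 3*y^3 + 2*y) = -9*y^6 - 4*y^5 - 6*y^4 + 4*y^3 - 3*y^2 - 5*y - 5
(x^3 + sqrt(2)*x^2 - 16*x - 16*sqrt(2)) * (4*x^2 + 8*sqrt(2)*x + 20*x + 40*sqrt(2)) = 4*x^5 + 12*sqrt(2)*x^4 + 20*x^4 - 48*x^3 + 60*sqrt(2)*x^3 - 192*sqrt(2)*x^2 - 240*x^2 - 960*sqrt(2)*x - 256*x - 1280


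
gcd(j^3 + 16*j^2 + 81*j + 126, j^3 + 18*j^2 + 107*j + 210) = j^2 + 13*j + 42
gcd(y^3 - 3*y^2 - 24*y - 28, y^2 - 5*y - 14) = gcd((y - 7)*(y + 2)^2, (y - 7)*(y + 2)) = y^2 - 5*y - 14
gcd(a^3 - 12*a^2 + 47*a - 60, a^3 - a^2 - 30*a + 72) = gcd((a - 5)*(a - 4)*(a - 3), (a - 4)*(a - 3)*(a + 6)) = a^2 - 7*a + 12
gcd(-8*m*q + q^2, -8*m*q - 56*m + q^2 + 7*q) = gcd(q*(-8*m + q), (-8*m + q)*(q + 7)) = -8*m + q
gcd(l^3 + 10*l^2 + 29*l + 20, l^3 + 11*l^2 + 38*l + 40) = l^2 + 9*l + 20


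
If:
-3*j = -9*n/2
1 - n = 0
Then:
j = 3/2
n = 1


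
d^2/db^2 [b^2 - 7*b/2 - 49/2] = 2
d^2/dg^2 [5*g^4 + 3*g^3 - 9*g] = 6*g*(10*g + 3)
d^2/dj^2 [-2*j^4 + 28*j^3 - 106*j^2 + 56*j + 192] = -24*j^2 + 168*j - 212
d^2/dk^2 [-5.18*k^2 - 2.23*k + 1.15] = -10.3600000000000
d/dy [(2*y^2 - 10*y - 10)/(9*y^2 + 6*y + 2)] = 2*(51*y^2 + 94*y + 20)/(81*y^4 + 108*y^3 + 72*y^2 + 24*y + 4)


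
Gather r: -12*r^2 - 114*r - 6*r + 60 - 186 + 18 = -12*r^2 - 120*r - 108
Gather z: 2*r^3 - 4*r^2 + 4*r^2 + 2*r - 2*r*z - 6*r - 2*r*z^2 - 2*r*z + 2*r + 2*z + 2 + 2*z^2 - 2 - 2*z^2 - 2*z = 2*r^3 - 2*r*z^2 - 4*r*z - 2*r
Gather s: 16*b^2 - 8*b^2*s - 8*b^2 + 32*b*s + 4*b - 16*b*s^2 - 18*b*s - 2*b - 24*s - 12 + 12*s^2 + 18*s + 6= 8*b^2 + 2*b + s^2*(12 - 16*b) + s*(-8*b^2 + 14*b - 6) - 6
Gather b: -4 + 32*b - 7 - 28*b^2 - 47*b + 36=-28*b^2 - 15*b + 25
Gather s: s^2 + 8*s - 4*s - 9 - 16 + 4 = s^2 + 4*s - 21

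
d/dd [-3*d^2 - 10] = -6*d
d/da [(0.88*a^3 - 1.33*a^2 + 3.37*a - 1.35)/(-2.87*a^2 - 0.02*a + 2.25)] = (-2.5256*a^4 - 0.0352000000000006*a^3 + 15.6385*a^2 - 13.734*a + 7.5555)/(8.2369*a^4 + 0.1148*a^3 - 12.9146*a^2 - 0.09*a + 5.0625)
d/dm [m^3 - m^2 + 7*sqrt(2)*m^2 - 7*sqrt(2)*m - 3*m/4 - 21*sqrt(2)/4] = 3*m^2 - 2*m + 14*sqrt(2)*m - 7*sqrt(2) - 3/4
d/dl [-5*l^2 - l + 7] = -10*l - 1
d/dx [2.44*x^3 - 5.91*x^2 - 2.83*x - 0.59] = 7.32*x^2 - 11.82*x - 2.83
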